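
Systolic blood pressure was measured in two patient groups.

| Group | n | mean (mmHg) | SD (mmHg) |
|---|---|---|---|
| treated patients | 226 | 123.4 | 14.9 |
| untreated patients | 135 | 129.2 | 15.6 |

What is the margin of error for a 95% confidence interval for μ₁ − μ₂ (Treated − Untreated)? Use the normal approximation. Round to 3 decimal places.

Per-group SEs: s₁/√n₁ = 14.9/√226 = 0.9911, s₂/√n₂ = 15.6/√135 = 1.3426.
Unpooled SE of the difference: √(0.98227921 + 1.80257476) = 1.6688.
Margin of error = z* · SE = 1.960 × 1.6688 = 3.2708.

3.271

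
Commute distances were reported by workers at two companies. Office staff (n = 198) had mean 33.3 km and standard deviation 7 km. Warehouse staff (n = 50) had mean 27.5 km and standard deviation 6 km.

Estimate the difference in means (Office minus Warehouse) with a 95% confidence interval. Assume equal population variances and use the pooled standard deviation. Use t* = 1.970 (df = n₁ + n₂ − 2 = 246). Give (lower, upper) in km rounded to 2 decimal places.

s_p = √[((n₁−1)s₁² + (n₂−1)s₂²)/(n₁+n₂−2)] = √[(197·7² + 49·6²)/246] = 6.8125.
SE = 6.8125·√(1/198 + 1/50) = 1.0782.
With t* = 1.970, margin = 1.970 × 1.0782 = 2.1241.
x̄₁ − x̄₂ = 33.3 − 27.5 = 5.8000; interval 5.8000 ± 2.1241 = (3.68, 7.92).

(3.68, 7.92)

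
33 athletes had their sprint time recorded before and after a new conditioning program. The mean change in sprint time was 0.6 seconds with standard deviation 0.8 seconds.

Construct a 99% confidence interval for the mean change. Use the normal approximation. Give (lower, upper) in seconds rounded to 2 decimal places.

This is a matched-pairs design, so SE = s_d/√n = 0.8/√33 = 0.1393.
Margin = 2.576 × 0.1393 = 0.3588; the interval is 0.6 ± 0.3588 = (0.24, 0.96).

(0.24, 0.96)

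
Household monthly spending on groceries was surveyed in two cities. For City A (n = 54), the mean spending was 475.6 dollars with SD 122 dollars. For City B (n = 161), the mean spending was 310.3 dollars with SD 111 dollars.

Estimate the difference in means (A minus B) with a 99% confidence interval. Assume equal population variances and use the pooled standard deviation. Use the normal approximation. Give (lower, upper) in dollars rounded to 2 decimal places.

(119.19, 211.41)

Pooled variance s_p² = [53·122² + 160·111²] / (54+161−2) = 12958.7418, so s_p = 113.8365.
SE_diff = s_p·√(1/n₁ + 1/n₂) = 113.8365·√(1/54 + 1/161) = 17.9016.
z* = 2.576; margin = 2.576 × 17.9016 = 46.1145.
Difference = 475.6 − 310.3 = 165.3000.
165.3000 ± 46.1145 → (119.19, 211.41).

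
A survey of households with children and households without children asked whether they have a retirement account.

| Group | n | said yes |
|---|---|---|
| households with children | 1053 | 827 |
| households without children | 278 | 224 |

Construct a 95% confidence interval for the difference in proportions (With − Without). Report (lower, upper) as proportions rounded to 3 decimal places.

p̂₁ = 827/1053 = 0.7854 and p̂₂ = 224/278 = 0.8058.
SE₁ = √(p̂₁(1−p̂₁)/n₁) = √(0.7854·0.2146/1053) = 0.01265; SE₂ = √(0.8058·0.1942/278) = 0.02373.
Independent samples: SE of the difference = √(SE₁² + SE₂²) = √(0.0001600225 + 0.0005631129) = 0.02689.
z* for 95% confidence is 1.960, so the margin of error is 1.960 × 0.02689 = 0.05270.
Point estimate p̂₁ − p̂₂ = 0.7854 − 0.8058 = -0.0204.
-0.0204 ± 0.05270 → (-0.073, 0.032).

(-0.073, 0.032)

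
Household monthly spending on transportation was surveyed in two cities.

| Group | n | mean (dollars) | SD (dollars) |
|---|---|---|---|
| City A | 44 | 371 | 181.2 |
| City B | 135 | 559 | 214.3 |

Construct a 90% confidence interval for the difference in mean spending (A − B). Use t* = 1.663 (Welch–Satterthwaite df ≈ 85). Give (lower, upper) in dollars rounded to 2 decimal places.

(-242.81, -133.19)

Standard errors of each mean: 181.2/√44 = 27.3169 and 214.3/√135 = 18.4440.
SE(x̄₁ − x̄₂) = √(27.3169² + 18.4440²) = 32.9605 for independent samples with unequal variances.
With t* = 1.663, the margin is 1.663 × 32.9605 = 54.8133.
x̄₁ − x̄₂ = 371 − 559 = -188.0000; the interval is -188.0000 ± 54.8133 = (-242.81, -133.19).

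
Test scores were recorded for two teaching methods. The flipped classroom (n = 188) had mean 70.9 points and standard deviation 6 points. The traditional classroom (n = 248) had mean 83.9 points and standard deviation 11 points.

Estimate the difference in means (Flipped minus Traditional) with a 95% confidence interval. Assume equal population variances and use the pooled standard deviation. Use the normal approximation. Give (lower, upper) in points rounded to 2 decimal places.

(-14.74, -11.26)

s_p = √[((n₁−1)s₁² + (n₂−1)s₂²)/(n₁+n₂−2)] = √[(187·6² + 247·11²)/434] = 9.1856.
SE = 9.1856·√(1/188 + 1/248) = 0.8883.
With z* = 1.960, margin = 1.960 × 0.8883 = 1.7411.
x̄₁ − x̄₂ = 70.9 − 83.9 = -13.0000; interval -13.0000 ± 1.7411 = (-14.74, -11.26).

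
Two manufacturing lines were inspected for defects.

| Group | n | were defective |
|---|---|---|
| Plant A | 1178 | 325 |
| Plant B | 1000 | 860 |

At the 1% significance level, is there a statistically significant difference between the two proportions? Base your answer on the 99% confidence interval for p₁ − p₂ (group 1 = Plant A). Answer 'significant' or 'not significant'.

First, p̂₁ = 325/1178 = 0.2759; p̂₂ = 860/1000 = 0.8600.
The two standard errors are √(0.2759×0.7241/1178) = 0.01302 and √(0.8600×0.1400/1000) = 0.01097.
Because the samples are independent, SE_diff = √(0.01302² + 0.01097²) = 0.01703.
Using z* = 2.576 for 99%, ME = 2.576 × 0.01703 = 0.04387.
p̂₁ − p̂₂ = -0.5841; interval -0.5841 ± 0.04387 gives (-0.62797, -0.54023).
The interval (-0.62797, -0.54023) does not contain 0, so the difference is significant.

significant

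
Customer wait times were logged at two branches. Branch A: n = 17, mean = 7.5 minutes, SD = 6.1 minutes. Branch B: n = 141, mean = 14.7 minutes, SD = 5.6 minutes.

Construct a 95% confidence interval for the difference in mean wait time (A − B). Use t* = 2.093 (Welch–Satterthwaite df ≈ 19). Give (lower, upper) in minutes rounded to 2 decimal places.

(-10.45, -3.95)

SE₁ = s₁/√n₁ = 6.1/√17 = 1.4795; SE₂ = 5.6/√141 = 0.4716.
Independent samples, unequal variances: SE_diff = √(SE₁² + SE₂²) = √(2.18892025 + 0.22240656) = 1.5528.
t* = 2.093, so margin of error = 2.093 × 1.5528 = 3.2500.
Difference in means = 7.5 − 14.7 = -7.2000.
-7.2000 ± 3.2500 → (-10.45, -3.95).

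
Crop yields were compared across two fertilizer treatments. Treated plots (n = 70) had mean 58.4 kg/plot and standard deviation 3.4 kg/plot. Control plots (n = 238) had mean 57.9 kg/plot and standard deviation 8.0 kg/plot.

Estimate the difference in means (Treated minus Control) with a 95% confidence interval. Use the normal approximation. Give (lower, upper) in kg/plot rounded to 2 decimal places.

Per-group SEs: s₁/√n₁ = 3.4/√70 = 0.4064, s₂/√n₂ = 8.0/√238 = 0.5186.
Unpooled SE of the difference: √(0.16516096 + 0.26894596) = 0.6589.
Margin of error = z* · SE = 1.960 × 0.6589 = 1.2914.
x̄₁ − x̄₂ = 58.4 − 57.9 = 0.5000.
CI: 0.5000 ± 1.2914 = (-0.79, 1.79).

(-0.79, 1.79)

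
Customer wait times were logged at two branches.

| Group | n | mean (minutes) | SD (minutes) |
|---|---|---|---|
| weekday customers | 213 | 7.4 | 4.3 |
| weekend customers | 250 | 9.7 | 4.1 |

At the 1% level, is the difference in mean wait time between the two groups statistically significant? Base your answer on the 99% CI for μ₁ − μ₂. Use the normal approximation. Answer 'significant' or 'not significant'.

significant

Standard errors of each mean: 4.3/√213 = 0.2946 and 4.1/√250 = 0.2593.
SE(x̄₁ − x̄₂) = √(0.2946² + 0.2593²) = 0.3925 for independent samples with unequal variances.
With z* = 2.576, the margin is 2.576 × 0.3925 = 1.0111.
x̄₁ − x̄₂ = 7.4 − 9.7 = -2.3000; the interval is -2.3000 ± 1.0111 = (-3.3111, -1.2889).
The interval (-3.3111, -1.2889) does not contain 0, so the difference is significant.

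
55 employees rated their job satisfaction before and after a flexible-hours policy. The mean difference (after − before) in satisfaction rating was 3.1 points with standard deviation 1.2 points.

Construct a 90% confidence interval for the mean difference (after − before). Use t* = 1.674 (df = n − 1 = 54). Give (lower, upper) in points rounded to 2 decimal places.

Paired design: SE = s_d/√n = 1.2/√55 = 0.1618.
t* = 1.674; margin of error = 1.674 × 0.1618 = 0.2709.
3.1 ± 0.2709 → (2.83, 3.37).

(2.83, 3.37)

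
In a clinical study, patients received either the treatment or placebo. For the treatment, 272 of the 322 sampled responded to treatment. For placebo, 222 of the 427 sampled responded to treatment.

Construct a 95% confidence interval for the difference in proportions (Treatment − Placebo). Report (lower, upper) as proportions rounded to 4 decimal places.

First, p̂₁ = 272/322 = 0.8447; p̂₂ = 222/427 = 0.5199.
The two standard errors are √(0.8447×0.1553/322) = 0.02018 and √(0.5199×0.4801/427) = 0.02418.
Because the samples are independent, SE_diff = √(0.02018² + 0.02418²) = 0.03149.
Using z* = 1.960 for 95%, ME = 1.960 × 0.03149 = 0.06172.
p̂₁ − p̂₂ = 0.3248; interval 0.3248 ± 0.06172 gives (0.2631, 0.3865).

(0.2631, 0.3865)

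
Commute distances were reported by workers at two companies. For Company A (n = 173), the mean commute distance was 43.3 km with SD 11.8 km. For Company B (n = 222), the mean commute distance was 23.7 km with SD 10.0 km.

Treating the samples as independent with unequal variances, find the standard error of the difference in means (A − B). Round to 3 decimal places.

Standard errors of each mean: 11.8/√173 = 0.8971 and 10.0/√222 = 0.6712.
SE(x̄₁ − x̄₂) = √(0.8971² + 0.6712²) = 1.1204 for independent samples with unequal variances.

1.120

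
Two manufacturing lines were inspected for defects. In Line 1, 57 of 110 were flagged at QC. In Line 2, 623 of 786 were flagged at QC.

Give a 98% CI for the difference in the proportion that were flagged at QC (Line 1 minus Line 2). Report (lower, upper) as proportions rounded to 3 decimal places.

p̂₁ = 57/110 = 0.5182 and p̂₂ = 623/786 = 0.7926.
SE₁ = √(p̂₁(1−p̂₁)/n₁) = √(0.5182·0.4818/110) = 0.04764; SE₂ = √(0.7926·0.2074/786) = 0.01446.
Independent samples: SE of the difference = √(SE₁² + SE₂²) = √(0.0022695696 + 0.0002090916) = 0.04979.
z* for 98% confidence is 2.326, so the margin of error is 2.326 × 0.04979 = 0.11581.
Point estimate p̂₁ − p̂₂ = 0.5182 − 0.7926 = -0.2744.
-0.2744 ± 0.11581 → (-0.390, -0.159).

(-0.390, -0.159)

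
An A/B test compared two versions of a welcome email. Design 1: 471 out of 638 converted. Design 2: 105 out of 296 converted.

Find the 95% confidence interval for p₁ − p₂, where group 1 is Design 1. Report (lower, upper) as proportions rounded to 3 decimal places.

p̂₁ = 471/638 = 0.7382 and p̂₂ = 105/296 = 0.3547.
SE₁ = √(p̂₁(1−p̂₁)/n₁) = √(0.7382·0.2618/638) = 0.01740; SE₂ = √(0.3547·0.6453/296) = 0.02781.
Independent samples: SE of the difference = √(SE₁² + SE₂²) = √(0.00030276 + 0.0007733961) = 0.03280.
z* for 95% confidence is 1.960, so the margin of error is 1.960 × 0.03280 = 0.06429.
Point estimate p̂₁ − p̂₂ = 0.7382 − 0.3547 = 0.3835.
0.3835 ± 0.06429 → (0.319, 0.448).

(0.319, 0.448)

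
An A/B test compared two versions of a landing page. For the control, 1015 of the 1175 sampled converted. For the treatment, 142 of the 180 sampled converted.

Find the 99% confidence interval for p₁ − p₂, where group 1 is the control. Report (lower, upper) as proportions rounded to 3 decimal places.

First, p̂₁ = 1015/1175 = 0.8638; p̂₂ = 142/180 = 0.7889.
The two standard errors are √(0.8638×0.1362/1175) = 0.01001 and √(0.7889×0.2111/180) = 0.03042.
Because the samples are independent, SE_diff = √(0.01001² + 0.03042²) = 0.03202.
Using z* = 2.576 for 99%, ME = 2.576 × 0.03202 = 0.08248.
p̂₁ − p̂₂ = 0.0749; interval 0.0749 ± 0.08248 gives (-0.008, 0.157).

(-0.008, 0.157)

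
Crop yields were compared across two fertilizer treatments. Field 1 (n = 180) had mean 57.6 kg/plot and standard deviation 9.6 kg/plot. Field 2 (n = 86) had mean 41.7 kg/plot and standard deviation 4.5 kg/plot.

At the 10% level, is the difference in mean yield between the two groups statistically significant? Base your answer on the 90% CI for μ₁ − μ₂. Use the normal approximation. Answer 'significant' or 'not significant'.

Standard errors of each mean: 9.6/√180 = 0.7155 and 4.5/√86 = 0.4852.
SE(x̄₁ − x̄₂) = √(0.7155² + 0.4852²) = 0.8645 for independent samples with unequal variances.
With z* = 1.645, the margin is 1.645 × 0.8645 = 1.4221.
x̄₁ − x̄₂ = 57.6 − 41.7 = 15.9000; the interval is 15.9000 ± 1.4221 = (14.4779, 17.3221).
The interval (14.4779, 17.3221) does not contain 0, so the difference is significant.

significant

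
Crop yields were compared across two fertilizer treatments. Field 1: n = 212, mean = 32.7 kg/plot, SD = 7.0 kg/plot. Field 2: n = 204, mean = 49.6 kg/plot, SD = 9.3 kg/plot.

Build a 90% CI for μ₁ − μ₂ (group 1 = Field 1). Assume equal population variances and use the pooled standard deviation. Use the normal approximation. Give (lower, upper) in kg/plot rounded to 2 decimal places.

(-18.22, -15.58)

Pooled variance s_p² = [211·7.0² + 203·9.3²] / (212+204−2) = 67.3828, so s_p = 8.2087.
SE_diff = s_p·√(1/n₁ + 1/n₂) = 8.2087·√(1/212 + 1/204) = 0.8051.
z* = 1.645; margin = 1.645 × 0.8051 = 1.3244.
Difference = 32.7 − 49.6 = -16.9000.
-16.9000 ± 1.3244 → (-18.22, -15.58).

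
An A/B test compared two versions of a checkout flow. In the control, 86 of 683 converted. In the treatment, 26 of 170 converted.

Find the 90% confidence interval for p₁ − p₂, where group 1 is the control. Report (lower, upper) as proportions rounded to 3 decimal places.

(-0.077, 0.023)

Sample proportions: 86/683 = 0.1259, 26/170 = 0.1529.
Each SE is √(p̂(1−p̂)/n): √(0.1259·0.8741/683) = 0.01269 and √(0.1529·0.8471/170) = 0.02760.
SE(p̂₁ − p̂₂) = √(SE₁² + SE₂²) = √(0.0001610361 + 0.00076176) = 0.03038, since the two samples are independent.
At 90% confidence z* = 1.645; margin = 1.645 × 0.03038 = 0.04998.
The difference is 0.1259 − 0.1529 = -0.0270, so the interval is -0.0270 ± 0.04998 = (-0.077, 0.023).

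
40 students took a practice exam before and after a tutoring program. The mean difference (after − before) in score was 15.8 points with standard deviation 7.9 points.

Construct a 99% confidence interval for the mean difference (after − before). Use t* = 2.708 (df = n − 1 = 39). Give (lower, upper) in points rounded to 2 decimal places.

(12.42, 19.18)

This is a matched-pairs design, so SE = s_d/√n = 7.9/√40 = 1.2491.
Margin = 2.708 × 1.2491 = 3.3826; the interval is 15.8 ± 3.3826 = (12.42, 19.18).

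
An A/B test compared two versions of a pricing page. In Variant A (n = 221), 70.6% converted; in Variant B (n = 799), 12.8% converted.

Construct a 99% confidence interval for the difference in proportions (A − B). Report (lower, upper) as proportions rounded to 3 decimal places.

Each SE is √(p̂(1−p̂)/n): √(0.7060·0.2940/221) = 0.03065 and √(0.1280·0.8720/799) = 0.01182.
SE(p̂₁ − p̂₂) = √(SE₁² + SE₂²) = √(0.0009394225 + 0.0001397124) = 0.03285, since the two samples are independent.
At 99% confidence z* = 2.576; margin = 2.576 × 0.03285 = 0.08462.
The difference is 0.7060 − 0.1280 = 0.5780, so the interval is 0.5780 ± 0.08462 = (0.493, 0.663).

(0.493, 0.663)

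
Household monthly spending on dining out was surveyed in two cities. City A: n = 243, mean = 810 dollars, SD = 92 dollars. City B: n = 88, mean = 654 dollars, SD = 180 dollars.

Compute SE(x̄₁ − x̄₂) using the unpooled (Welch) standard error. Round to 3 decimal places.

SE₁ = s₁/√n₁ = 92/√243 = 5.9018; SE₂ = 180/√88 = 19.1881.
Independent samples, unequal variances: SE_diff = √(SE₁² + SE₂²) = √(34.83124324 + 368.18318161) = 20.0752.

20.075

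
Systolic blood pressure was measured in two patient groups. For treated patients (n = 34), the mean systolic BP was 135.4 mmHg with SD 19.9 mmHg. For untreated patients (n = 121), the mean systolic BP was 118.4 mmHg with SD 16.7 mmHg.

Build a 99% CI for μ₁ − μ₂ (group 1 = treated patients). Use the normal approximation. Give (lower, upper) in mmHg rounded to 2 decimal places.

(7.38, 26.62)

SE₁ = s₁/√n₁ = 19.9/√34 = 3.4128; SE₂ = 16.7/√121 = 1.5182.
Independent samples, unequal variances: SE_diff = √(SE₁² + SE₂²) = √(11.64720384 + 2.30493124) = 3.7353.
z* = 2.576, so margin of error = 2.576 × 3.7353 = 9.6221.
Difference in means = 135.4 − 118.4 = 17.0000.
17.0000 ± 9.6221 → (7.38, 26.62).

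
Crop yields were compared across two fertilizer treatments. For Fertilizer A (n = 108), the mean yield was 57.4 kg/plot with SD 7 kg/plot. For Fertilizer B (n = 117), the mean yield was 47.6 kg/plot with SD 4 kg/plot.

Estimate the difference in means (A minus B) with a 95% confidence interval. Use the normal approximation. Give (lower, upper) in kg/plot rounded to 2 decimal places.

(8.29, 11.31)

Per-group SEs: s₁/√n₁ = 7/√108 = 0.6736, s₂/√n₂ = 4/√117 = 0.3698.
Unpooled SE of the difference: √(0.45373696 + 0.13675204) = 0.7684.
Margin of error = z* · SE = 1.960 × 0.7684 = 1.5061.
x̄₁ − x̄₂ = 57.4 − 47.6 = 9.8000.
CI: 9.8000 ± 1.5061 = (8.29, 11.31).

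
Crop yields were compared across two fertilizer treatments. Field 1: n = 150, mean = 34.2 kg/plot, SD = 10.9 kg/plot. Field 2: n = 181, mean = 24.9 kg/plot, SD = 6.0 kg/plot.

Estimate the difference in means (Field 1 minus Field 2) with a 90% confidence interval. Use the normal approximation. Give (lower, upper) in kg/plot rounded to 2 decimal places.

(7.66, 10.94)

Per-group SEs: s₁/√n₁ = 10.9/√150 = 0.8900, s₂/√n₂ = 6.0/√181 = 0.4460.
Unpooled SE of the difference: √(0.7921 + 0.198916) = 0.9955.
Margin of error = z* · SE = 1.645 × 0.9955 = 1.6376.
x̄₁ − x̄₂ = 34.2 − 24.9 = 9.3000.
CI: 9.3000 ± 1.6376 = (7.66, 10.94).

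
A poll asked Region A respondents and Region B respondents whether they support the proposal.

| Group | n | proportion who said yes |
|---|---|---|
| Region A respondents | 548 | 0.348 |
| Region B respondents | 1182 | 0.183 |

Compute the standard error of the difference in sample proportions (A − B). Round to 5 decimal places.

0.02325

SE₁ = √(p̂₁(1−p̂₁)/n₁) = √(0.3480·0.6520/548) = 0.02035; SE₂ = √(0.1830·0.8170/1182) = 0.01125.
Independent samples: SE of the difference = √(SE₁² + SE₂²) = √(0.0004141225 + 0.0001265625) = 0.02325.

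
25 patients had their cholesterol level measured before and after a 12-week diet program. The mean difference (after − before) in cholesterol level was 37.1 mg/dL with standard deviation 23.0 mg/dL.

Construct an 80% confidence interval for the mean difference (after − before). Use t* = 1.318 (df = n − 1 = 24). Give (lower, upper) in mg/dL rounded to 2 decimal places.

(31.04, 43.16)

Paired design: SE = s_d/√n = 23.0/√25 = 4.6000.
t* = 1.318; margin of error = 1.318 × 4.6000 = 6.0628.
37.1 ± 6.0628 → (31.04, 43.16).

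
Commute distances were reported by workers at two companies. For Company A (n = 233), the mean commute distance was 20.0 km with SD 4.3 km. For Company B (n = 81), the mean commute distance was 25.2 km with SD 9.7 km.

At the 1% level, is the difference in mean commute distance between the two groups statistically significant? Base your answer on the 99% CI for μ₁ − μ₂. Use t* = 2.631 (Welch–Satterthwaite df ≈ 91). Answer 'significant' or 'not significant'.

Standard errors of each mean: 4.3/√233 = 0.2817 and 9.7/√81 = 1.0778.
SE(x̄₁ − x̄₂) = √(0.2817² + 1.0778²) = 1.1140 for independent samples with unequal variances.
With t* = 2.631, the margin is 2.631 × 1.1140 = 2.9309.
x̄₁ − x̄₂ = 20.0 − 25.2 = -5.2000; the interval is -5.2000 ± 2.9309 = (-8.1309, -2.2691).
The interval (-8.1309, -2.2691) does not contain 0, so the difference is significant.

significant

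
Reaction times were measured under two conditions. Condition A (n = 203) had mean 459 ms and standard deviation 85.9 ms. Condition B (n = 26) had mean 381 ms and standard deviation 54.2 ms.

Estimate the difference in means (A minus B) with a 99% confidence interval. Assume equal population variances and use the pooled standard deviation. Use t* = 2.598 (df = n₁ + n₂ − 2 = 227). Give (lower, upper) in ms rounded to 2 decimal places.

(33.08, 122.92)

Pooled variance s_p² = [202·85.9² + 25·54.2²] / (203+26−2) = 6889.6944, so s_p = 83.0042.
SE_diff = s_p·√(1/n₁ + 1/n₂) = 83.0042·√(1/203 + 1/26) = 17.2895.
t* = 2.598; margin = 2.598 × 17.2895 = 44.9181.
Difference = 459 − 381 = 78.0000.
78.0000 ± 44.9181 → (33.08, 122.92).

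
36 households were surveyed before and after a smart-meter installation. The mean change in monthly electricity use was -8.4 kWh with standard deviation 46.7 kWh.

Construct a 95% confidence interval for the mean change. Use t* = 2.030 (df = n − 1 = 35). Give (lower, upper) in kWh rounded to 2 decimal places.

Paired design: SE = s_d/√n = 46.7/√36 = 7.7833.
t* = 2.030; margin of error = 2.030 × 7.7833 = 15.8001.
-8.4 ± 15.8001 → (-24.20, 7.40).

(-24.20, 7.40)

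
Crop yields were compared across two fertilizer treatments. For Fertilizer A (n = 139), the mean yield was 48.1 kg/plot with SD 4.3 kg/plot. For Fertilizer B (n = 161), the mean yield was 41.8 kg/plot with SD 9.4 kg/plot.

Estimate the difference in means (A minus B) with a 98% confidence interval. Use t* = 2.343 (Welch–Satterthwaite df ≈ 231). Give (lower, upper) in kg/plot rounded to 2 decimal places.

(4.37, 8.23)

SE₁ = s₁/√n₁ = 4.3/√139 = 0.3647; SE₂ = 9.4/√161 = 0.7408.
Independent samples, unequal variances: SE_diff = √(SE₁² + SE₂²) = √(0.13300609 + 0.54878464) = 0.8257.
t* = 2.343, so margin of error = 2.343 × 0.8257 = 1.9346.
Difference in means = 48.1 − 41.8 = 6.3000.
6.3000 ± 1.9346 → (4.37, 8.23).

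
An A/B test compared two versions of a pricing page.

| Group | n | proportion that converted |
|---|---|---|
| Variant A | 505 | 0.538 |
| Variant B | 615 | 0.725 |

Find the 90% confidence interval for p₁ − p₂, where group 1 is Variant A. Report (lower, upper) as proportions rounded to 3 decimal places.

(-0.234, -0.140)

Each SE is √(p̂(1−p̂)/n): √(0.5380·0.4620/505) = 0.02219 and √(0.7250·0.2750/615) = 0.01801.
SE(p̂₁ − p̂₂) = √(SE₁² + SE₂²) = √(0.0004923961 + 0.0003243601) = 0.02858, since the two samples are independent.
At 90% confidence z* = 1.645; margin = 1.645 × 0.02858 = 0.04701.
The difference is 0.5380 − 0.7250 = -0.1870, so the interval is -0.1870 ± 0.04701 = (-0.234, -0.140).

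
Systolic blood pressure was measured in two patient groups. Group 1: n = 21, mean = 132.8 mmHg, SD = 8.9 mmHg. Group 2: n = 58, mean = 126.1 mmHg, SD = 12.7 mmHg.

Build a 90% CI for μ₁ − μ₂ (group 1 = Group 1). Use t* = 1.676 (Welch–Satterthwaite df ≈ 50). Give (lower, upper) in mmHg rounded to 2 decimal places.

(2.41, 10.99)

SE₁ = s₁/√n₁ = 8.9/√21 = 1.9421; SE₂ = 12.7/√58 = 1.6676.
Independent samples, unequal variances: SE_diff = √(SE₁² + SE₂²) = √(3.77175241 + 2.78088976) = 2.5598.
t* = 1.676, so margin of error = 1.676 × 2.5598 = 4.2902.
Difference in means = 132.8 − 126.1 = 6.7000.
6.7000 ± 4.2902 → (2.41, 10.99).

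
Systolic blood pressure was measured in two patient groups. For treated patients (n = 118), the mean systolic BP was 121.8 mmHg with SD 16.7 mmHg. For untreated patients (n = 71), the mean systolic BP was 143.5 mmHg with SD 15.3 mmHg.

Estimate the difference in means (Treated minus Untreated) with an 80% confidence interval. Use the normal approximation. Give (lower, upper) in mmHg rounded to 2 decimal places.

(-24.75, -18.65)

Standard errors of each mean: 16.7/√118 = 1.5374 and 15.3/√71 = 1.8158.
SE(x̄₁ − x̄₂) = √(1.5374² + 1.8158²) = 2.3792 for independent samples with unequal variances.
With z* = 1.282, the margin is 1.282 × 2.3792 = 3.0501.
x̄₁ − x̄₂ = 121.8 − 143.5 = -21.7000; the interval is -21.7000 ± 3.0501 = (-24.75, -18.65).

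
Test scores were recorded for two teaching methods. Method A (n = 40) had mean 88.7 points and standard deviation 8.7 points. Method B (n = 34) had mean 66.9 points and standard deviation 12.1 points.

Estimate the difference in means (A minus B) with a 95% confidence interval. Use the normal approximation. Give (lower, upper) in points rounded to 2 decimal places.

Standard errors of each mean: 8.7/√40 = 1.3756 and 12.1/√34 = 2.0751.
SE(x̄₁ − x̄₂) = √(1.3756² + 2.0751²) = 2.4896 for independent samples with unequal variances.
With z* = 1.960, the margin is 1.960 × 2.4896 = 4.8796.
x̄₁ − x̄₂ = 88.7 − 66.9 = 21.8000; the interval is 21.8000 ± 4.8796 = (16.92, 26.68).

(16.92, 26.68)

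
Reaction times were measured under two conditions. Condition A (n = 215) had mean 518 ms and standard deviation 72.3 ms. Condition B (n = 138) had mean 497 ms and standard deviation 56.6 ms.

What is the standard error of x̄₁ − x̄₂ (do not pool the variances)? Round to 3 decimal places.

SE₁ = s₁/√n₁ = 72.3/√215 = 4.9308; SE₂ = 56.6/√138 = 4.8181.
Independent samples, unequal variances: SE_diff = √(SE₁² + SE₂²) = √(24.31278864 + 23.21408761) = 6.8940.

6.894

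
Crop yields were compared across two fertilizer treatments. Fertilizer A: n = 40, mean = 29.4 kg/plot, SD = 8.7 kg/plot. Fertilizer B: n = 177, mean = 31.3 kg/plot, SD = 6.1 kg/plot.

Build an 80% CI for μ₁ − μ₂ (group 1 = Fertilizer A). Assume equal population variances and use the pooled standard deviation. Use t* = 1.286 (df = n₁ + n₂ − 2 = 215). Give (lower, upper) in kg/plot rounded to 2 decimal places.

s_p = √[((n₁−1)s₁² + (n₂−1)s₂²)/(n₁+n₂−2)] = √[(39·8.7² + 176·6.1²)/215] = 6.6476.
SE = 6.6476·√(1/40 + 1/177) = 1.1638.
With t* = 1.286, margin = 1.286 × 1.1638 = 1.4966.
x̄₁ − x̄₂ = 29.4 − 31.3 = -1.9000; interval -1.9000 ± 1.4966 = (-3.40, -0.40).

(-3.40, -0.40)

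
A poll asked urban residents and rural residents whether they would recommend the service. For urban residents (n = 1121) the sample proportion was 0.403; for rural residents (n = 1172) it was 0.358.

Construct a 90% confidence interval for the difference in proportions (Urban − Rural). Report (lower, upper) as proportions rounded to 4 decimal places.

(0.0117, 0.0783)

Each SE is √(p̂(1−p̂)/n): √(0.4030·0.5970/1121) = 0.01465 and √(0.3580·0.6420/1172) = 0.01400.
SE(p̂₁ − p̂₂) = √(SE₁² + SE₂²) = √(0.0002146225 + 0.000196) = 0.02026, since the two samples are independent.
At 90% confidence z* = 1.645; margin = 1.645 × 0.02026 = 0.03333.
The difference is 0.4030 − 0.3580 = 0.0450, so the interval is 0.0450 ± 0.03333 = (0.0117, 0.0783).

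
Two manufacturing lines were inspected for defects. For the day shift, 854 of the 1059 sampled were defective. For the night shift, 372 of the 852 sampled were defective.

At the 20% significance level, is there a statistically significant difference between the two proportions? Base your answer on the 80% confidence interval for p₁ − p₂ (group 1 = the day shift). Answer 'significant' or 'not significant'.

significant

Sample proportions: 854/1059 = 0.8064, 372/852 = 0.4366.
Each SE is √(p̂(1−p̂)/n): √(0.8064·0.1936/1059) = 0.01214 and √(0.4366·0.5634/852) = 0.01699.
SE(p̂₁ − p̂₂) = √(SE₁² + SE₂²) = √(0.0001473796 + 0.0002886601) = 0.02088, since the two samples are independent.
At 80% confidence z* = 1.282; margin = 1.282 × 0.02088 = 0.02677.
The difference is 0.8064 − 0.4366 = 0.3698, so the interval is 0.3698 ± 0.02677 = (0.34303, 0.39657).
The interval (0.34303, 0.39657) does not contain 0, so the difference is significant.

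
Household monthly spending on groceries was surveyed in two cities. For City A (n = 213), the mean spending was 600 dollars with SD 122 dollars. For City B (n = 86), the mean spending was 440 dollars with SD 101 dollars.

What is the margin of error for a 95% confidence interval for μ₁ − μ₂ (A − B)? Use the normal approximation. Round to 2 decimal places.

Standard errors of each mean: 122/√213 = 8.3593 and 101/√86 = 10.8911.
SE(x̄₁ − x̄₂) = √(8.3593² + 10.8911²) = 13.7293 for independent samples with unequal variances.
With z* = 1.960, the margin is 1.960 × 13.7293 = 26.9094.

26.91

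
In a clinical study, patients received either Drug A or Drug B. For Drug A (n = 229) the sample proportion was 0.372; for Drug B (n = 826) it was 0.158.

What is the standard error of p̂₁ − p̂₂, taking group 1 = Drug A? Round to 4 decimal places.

The two standard errors are √(0.3720×0.6280/229) = 0.03194 and √(0.1580×0.8420/826) = 0.01269.
Because the samples are independent, SE_diff = √(0.03194² + 0.01269²) = 0.03437.

0.0344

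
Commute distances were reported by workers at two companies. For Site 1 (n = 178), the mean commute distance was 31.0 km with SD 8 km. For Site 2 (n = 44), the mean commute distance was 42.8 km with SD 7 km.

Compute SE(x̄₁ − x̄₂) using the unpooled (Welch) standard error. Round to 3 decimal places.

SE₁ = s₁/√n₁ = 8/√178 = 0.5996; SE₂ = 7/√44 = 1.0553.
Independent samples, unequal variances: SE_diff = √(SE₁² + SE₂²) = √(0.35952016 + 1.11365809) = 1.2137.

1.214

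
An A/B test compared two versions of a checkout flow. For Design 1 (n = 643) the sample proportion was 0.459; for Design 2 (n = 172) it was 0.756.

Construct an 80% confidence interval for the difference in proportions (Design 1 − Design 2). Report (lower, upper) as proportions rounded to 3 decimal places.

SE₁ = √(p̂₁(1−p̂₁)/n₁) = √(0.4590·0.5410/643) = 0.01965; SE₂ = √(0.7560·0.2440/172) = 0.03275.
Independent samples: SE of the difference = √(SE₁² + SE₂²) = √(0.0003861225 + 0.0010725625) = 0.03819.
z* for 80% confidence is 1.282, so the margin of error is 1.282 × 0.03819 = 0.04896.
Point estimate p̂₁ − p̂₂ = 0.4590 − 0.7560 = -0.2970.
-0.2970 ± 0.04896 → (-0.346, -0.248).

(-0.346, -0.248)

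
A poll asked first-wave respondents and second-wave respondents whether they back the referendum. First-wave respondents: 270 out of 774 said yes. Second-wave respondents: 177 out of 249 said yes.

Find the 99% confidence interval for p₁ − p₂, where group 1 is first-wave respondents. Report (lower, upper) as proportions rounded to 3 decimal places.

(-0.448, -0.276)

Sample proportions: 270/774 = 0.3488, 177/249 = 0.7108.
Each SE is √(p̂(1−p̂)/n): √(0.3488·0.6512/774) = 0.01713 and √(0.7108·0.2892/249) = 0.02873.
SE(p̂₁ − p̂₂) = √(SE₁² + SE₂²) = √(0.0002934369 + 0.0008254129) = 0.03345, since the two samples are independent.
At 99% confidence z* = 2.576; margin = 2.576 × 0.03345 = 0.08617.
The difference is 0.3488 − 0.7108 = -0.3620, so the interval is -0.3620 ± 0.08617 = (-0.448, -0.276).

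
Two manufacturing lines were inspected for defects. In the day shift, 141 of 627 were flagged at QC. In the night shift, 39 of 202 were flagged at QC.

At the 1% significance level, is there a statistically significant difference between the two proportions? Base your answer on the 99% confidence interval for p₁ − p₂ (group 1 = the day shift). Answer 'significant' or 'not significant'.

not significant

Sample proportions: 141/627 = 0.2249, 39/202 = 0.1931.
Each SE is √(p̂(1−p̂)/n): √(0.2249·0.7751/627) = 0.01667 and √(0.1931·0.8069/202) = 0.02777.
SE(p̂₁ − p̂₂) = √(SE₁² + SE₂²) = √(0.0002778889 + 0.0007711729) = 0.03239, since the two samples are independent.
At 99% confidence z* = 2.576; margin = 2.576 × 0.03239 = 0.08344.
The difference is 0.2249 − 0.1931 = 0.0318, so the interval is 0.0318 ± 0.08344 = (-0.05164, 0.11524).
The interval (-0.05164, 0.11524) contains 0, so the difference is not significant.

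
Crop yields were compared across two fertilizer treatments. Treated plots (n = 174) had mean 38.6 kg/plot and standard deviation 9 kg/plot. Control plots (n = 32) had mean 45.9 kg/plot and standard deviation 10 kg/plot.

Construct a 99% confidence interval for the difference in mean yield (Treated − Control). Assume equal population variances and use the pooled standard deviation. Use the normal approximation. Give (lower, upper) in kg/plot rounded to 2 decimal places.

s_p = √[((n₁−1)s₁² + (n₂−1)s₂²)/(n₁+n₂−2)] = √[(173·9² + 31·10²)/204] = 9.1590.
SE = 9.1590·√(1/174 + 1/32) = 1.7617.
With z* = 2.576, margin = 2.576 × 1.7617 = 4.5381.
x̄₁ − x̄₂ = 38.6 − 45.9 = -7.3000; interval -7.3000 ± 4.5381 = (-11.84, -2.76).

(-11.84, -2.76)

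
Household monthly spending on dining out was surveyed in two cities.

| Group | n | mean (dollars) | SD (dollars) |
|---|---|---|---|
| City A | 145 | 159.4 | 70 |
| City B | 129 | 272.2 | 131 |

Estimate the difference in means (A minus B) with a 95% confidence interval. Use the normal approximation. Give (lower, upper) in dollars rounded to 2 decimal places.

Standard errors of each mean: 70/√145 = 5.8132 and 131/√129 = 11.5339.
SE(x̄₁ − x̄₂) = √(5.8132² + 11.5339²) = 12.9160 for independent samples with unequal variances.
With z* = 1.960, the margin is 1.960 × 12.9160 = 25.3154.
x̄₁ − x̄₂ = 159.4 − 272.2 = -112.8000; the interval is -112.8000 ± 25.3154 = (-138.12, -87.48).

(-138.12, -87.48)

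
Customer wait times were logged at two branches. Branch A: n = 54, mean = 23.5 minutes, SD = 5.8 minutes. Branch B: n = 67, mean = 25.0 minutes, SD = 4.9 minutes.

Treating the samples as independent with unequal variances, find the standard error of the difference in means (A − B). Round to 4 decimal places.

0.9906

Per-group SEs: s₁/√n₁ = 5.8/√54 = 0.7893, s₂/√n₂ = 4.9/√67 = 0.5986.
Unpooled SE of the difference: √(0.62299449 + 0.35832196) = 0.9906.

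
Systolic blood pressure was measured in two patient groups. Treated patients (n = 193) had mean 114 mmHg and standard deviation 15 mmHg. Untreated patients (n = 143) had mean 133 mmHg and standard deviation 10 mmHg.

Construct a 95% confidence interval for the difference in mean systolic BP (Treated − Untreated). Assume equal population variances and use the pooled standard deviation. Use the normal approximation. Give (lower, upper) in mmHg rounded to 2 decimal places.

(-21.84, -16.16)

s_p = √[((n₁−1)s₁² + (n₂−1)s₂²)/(n₁+n₂−2)] = √[(192·15² + 142·10²)/334] = 13.1094.
SE = 13.1094·√(1/193 + 1/143) = 1.4465.
With z* = 1.960, margin = 1.960 × 1.4465 = 2.8351.
x̄₁ − x̄₂ = 114 − 133 = -19.0000; interval -19.0000 ± 2.8351 = (-21.84, -16.16).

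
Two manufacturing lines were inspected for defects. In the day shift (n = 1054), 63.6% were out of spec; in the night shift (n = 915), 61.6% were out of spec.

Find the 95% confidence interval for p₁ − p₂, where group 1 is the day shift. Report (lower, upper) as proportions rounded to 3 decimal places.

(-0.023, 0.063)

SE₁ = √(p̂₁(1−p̂₁)/n₁) = √(0.6360·0.3640/1054) = 0.01482; SE₂ = √(0.6160·0.3840/915) = 0.01608.
Independent samples: SE of the difference = √(SE₁² + SE₂²) = √(0.0002196324 + 0.0002585664) = 0.02187.
z* for 95% confidence is 1.960, so the margin of error is 1.960 × 0.02187 = 0.04287.
Point estimate p̂₁ − p̂₂ = 0.6360 − 0.6160 = 0.0200.
0.0200 ± 0.04287 → (-0.023, 0.063).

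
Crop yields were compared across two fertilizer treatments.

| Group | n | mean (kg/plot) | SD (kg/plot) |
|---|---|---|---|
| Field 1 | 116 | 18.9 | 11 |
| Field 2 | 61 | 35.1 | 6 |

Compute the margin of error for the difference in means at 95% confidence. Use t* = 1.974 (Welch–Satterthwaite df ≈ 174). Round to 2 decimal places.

Standard errors of each mean: 11/√116 = 1.0213 and 6/√61 = 0.7682.
SE(x̄₁ − x̄₂) = √(1.0213² + 0.7682²) = 1.2780 for independent samples with unequal variances.
With t* = 1.974, the margin is 1.974 × 1.2780 = 2.5228.

2.52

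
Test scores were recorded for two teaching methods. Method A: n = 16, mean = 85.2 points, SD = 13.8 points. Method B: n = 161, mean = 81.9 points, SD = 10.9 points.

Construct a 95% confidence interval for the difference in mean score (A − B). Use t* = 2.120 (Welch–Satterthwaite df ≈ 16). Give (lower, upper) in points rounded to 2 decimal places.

(-4.24, 10.84)

SE₁ = s₁/√n₁ = 13.8/√16 = 3.4500; SE₂ = 10.9/√161 = 0.8590.
Independent samples, unequal variances: SE_diff = √(SE₁² + SE₂²) = √(11.9025 + 0.737881) = 3.5553.
t* = 2.120, so margin of error = 2.120 × 3.5553 = 7.5372.
Difference in means = 85.2 − 81.9 = 3.3000.
3.3000 ± 7.5372 → (-4.24, 10.84).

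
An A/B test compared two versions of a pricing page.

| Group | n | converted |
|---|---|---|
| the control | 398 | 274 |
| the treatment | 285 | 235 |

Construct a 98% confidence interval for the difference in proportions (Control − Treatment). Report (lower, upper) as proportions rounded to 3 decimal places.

p̂₁ = 274/398 = 0.6884 and p̂₂ = 235/285 = 0.8246.
SE₁ = √(p̂₁(1−p̂₁)/n₁) = √(0.6884·0.3116/398) = 0.02322; SE₂ = √(0.8246·0.1754/285) = 0.02253.
Independent samples: SE of the difference = √(SE₁² + SE₂²) = √(0.0005391684 + 0.0005076009) = 0.03235.
z* for 98% confidence is 2.326, so the margin of error is 2.326 × 0.03235 = 0.07525.
Point estimate p̂₁ − p̂₂ = 0.6884 − 0.8246 = -0.1362.
-0.1362 ± 0.07525 → (-0.211, -0.061).

(-0.211, -0.061)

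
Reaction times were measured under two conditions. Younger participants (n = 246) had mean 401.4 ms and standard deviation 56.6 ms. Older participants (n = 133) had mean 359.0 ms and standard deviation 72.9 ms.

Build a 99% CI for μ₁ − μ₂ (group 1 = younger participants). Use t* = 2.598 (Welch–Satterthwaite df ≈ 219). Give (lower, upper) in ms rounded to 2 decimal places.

Per-group SEs: s₁/√n₁ = 56.6/√246 = 3.6087, s₂/√n₂ = 72.9/√133 = 6.3212.
Unpooled SE of the difference: √(13.02271569 + 39.95756944) = 7.2788.
Margin of error = t* · SE = 2.598 × 7.2788 = 18.9103.
x̄₁ − x̄₂ = 401.4 − 359.0 = 42.4000.
CI: 42.4000 ± 18.9103 = (23.49, 61.31).

(23.49, 61.31)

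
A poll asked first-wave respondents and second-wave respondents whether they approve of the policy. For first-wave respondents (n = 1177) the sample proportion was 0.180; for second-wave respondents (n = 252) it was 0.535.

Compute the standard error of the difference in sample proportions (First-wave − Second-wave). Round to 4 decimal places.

0.0334

The two standard errors are √(0.1800×0.8200/1177) = 0.01120 and √(0.5350×0.4650/252) = 0.03142.
Because the samples are independent, SE_diff = √(0.01120² + 0.03142²) = 0.03336.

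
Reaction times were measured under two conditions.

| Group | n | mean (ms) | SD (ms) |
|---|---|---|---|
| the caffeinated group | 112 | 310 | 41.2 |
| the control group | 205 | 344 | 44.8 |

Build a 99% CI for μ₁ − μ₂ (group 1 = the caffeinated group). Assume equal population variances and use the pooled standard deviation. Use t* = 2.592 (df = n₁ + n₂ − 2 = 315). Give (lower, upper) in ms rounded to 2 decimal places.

Pooled variance s_p² = [111·41.2² + 204·44.8²] / (112+205−2) = 1897.9429, so s_p = 43.5654.
SE_diff = s_p·√(1/n₁ + 1/n₂) = 43.5654·√(1/112 + 1/205) = 5.1190.
t* = 2.592; margin = 2.592 × 5.1190 = 13.2684.
Difference = 310 − 344 = -34.0000.
-34.0000 ± 13.2684 → (-47.27, -20.73).

(-47.27, -20.73)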